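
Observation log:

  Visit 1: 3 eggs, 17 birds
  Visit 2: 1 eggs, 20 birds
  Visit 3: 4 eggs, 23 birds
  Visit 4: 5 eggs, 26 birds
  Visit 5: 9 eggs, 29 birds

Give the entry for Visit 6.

14 eggs, 32 birds

Eggs — each term is the sum of the two before it: 3, 1, 4, 5, 9 → 14.
Birds: +3 each step, so 17, 20, 23, 26, 29 → 32.
Putting it together: 14 eggs, 32 birds.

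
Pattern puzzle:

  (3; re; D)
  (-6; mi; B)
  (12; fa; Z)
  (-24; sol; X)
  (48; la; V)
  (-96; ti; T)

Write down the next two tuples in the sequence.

First coordinate: ×(-2) each step, so 3, -6, 12, -24, 48, -96 → 192 → -384.
Note goes re, mi, fa, sol, la, ti → do → re (runs through the solfège scale do→ti).
Letter: letters move back 2 places in the alphabet, wrapping A→Z, so D, B, Z, X, V, T → R → P.
Putting the parts together: (192; do; R) and then (-384; re; P).

(192; do; R), (-384; re; P)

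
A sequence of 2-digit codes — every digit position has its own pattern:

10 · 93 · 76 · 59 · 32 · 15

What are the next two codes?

First digit: −2 each step, mod 10; 1, 9, 7, 5, 3, 1 → 9 → 7.
Second digit goes 0, 3, 6, 9, 2, 5 → 8 → 1 (+3 each step, mod 10).
So the next two codes are 98 and 71.

98, 71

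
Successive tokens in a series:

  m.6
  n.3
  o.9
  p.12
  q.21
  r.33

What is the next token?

Letter: letters move forward 1 place in the alphabet, so m, n, o, p, q, r → s.
Second component: 6, 3, 9, 12, 21, 33 → 54 (each term is the sum of the two before it).
Putting it together: s.54.

s.54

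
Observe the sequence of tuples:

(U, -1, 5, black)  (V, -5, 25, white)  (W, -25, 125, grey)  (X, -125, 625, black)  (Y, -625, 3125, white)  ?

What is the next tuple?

(Z, -3125, 15625, grey)

For the letter, letters move forward 1 place in the alphabet: U, V, W, X, Y → Z.
Second slot: ×5 each step; -1, -5, -25, -125, -625 → -3125.
Third slot: ×5 each step; 5, 25, 125, 625, 3125 → 15625.
Shade — repeats black → white → grey: black, white, grey, black, white → grey.
Combining the parts gives (Z, -3125, 15625, grey).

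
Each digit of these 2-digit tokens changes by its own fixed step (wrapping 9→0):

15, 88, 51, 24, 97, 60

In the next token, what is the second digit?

First digit: −3 each step, mod 10, so 1, 8, 5, 2, 9, 6 → 3.
Second digit: 5, 8, 1, 4, 7, 0 → 3 (+3 each step, mod 10).

3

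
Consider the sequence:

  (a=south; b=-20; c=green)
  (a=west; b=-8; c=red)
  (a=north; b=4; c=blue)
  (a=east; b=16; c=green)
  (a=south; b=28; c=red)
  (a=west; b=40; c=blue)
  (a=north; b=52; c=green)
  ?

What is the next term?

(a=east; b=64; c=red)

A goes south, west, north, east, south, west, north → east (repeats south → west → north → east).
B: -20, -8, 4, 16, 28, 40, 52 → 64 (+12 each step).
For the c, repeats green → red → blue: green, red, blue, green, red, blue, green → red.
Putting it together: (a=east; b=64; c=red).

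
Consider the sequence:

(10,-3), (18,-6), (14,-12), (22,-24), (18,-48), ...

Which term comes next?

First coordinate — alternating steps +8, −4, +8, −4, …: 10, 18, 14, 22, 18 → 26.
Second coordinate — ×2 each step: -3, -6, -12, -24, -48 → -96.
Combining the parts gives (26,-96).

(26,-96)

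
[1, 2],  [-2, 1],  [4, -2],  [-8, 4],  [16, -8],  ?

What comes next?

First component goes 1, -2, 4, -8, 16 → -32 (×(-2) each step).
Second component — always the previous value of the first component: 2, 1, -2, 4, -8 → 16.
Combining the parts gives [-32, 16].

[-32, 16]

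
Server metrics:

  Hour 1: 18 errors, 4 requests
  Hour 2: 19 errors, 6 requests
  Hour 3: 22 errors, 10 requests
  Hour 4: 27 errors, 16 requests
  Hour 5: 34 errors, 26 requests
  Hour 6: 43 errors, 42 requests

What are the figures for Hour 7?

54 errors, 68 requests

Errors: differences are 1, 3, 5, … (increasing by 2 each time), so 18, 19, 22, 27, 34, 43 → 54.
Requests — each term is the sum of the two before it: 4, 6, 10, 16, 26, 42 → 68.
Putting it together: 54 errors, 68 requests.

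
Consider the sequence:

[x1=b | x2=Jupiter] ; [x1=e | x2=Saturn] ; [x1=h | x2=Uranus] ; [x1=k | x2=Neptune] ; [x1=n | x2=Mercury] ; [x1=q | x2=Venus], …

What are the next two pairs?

X1: letters move forward 3 places in the alphabet; b, e, h, k, n, q → t → w.
X2 — runs through the planets Mercury→Neptune: Jupiter, Saturn, Uranus, Neptune, Mercury, Venus → Earth → Mars.
So the next two pairs are [x1=t | x2=Earth] and [x1=w | x2=Mars].

[x1=t | x2=Earth], [x1=w | x2=Mars]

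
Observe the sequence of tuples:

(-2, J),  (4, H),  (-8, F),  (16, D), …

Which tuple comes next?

First slot: ×(-2) each step; -2, 4, -8, 16 → -32.
Letter: J, H, F, D → B (letters move back 2 places in the alphabet).
Putting it together: (-32, B).

(-32, B)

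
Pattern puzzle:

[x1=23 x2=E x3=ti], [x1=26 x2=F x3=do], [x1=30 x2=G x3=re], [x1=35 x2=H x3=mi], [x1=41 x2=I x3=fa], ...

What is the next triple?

[x1=48 x2=J x3=sol]

For the x1, differences are 3, 4, 5, … (increasing by 1 each time): 23, 26, 30, 35, 41 → 48.
X2 goes E, F, G, H, I → J (letters move forward 1 place in the alphabet).
For the x3, runs through the solfège scale do→ti: ti, do, re, mi, fa → sol.
Combining the parts gives [x1=48 x2=J x3=sol].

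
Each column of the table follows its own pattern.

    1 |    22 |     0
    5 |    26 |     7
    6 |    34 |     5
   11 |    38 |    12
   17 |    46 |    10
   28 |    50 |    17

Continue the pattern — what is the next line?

First component: each term is the sum of the two before it; 1, 5, 6, 11, 17, 28 → 45.
Second component goes 22, 26, 34, 38, 46, 50 → 58 (alternating steps +4, +8, +4, +8, …).
Third component goes 0, 7, 5, 12, 10, 17 → 15 (alternating steps +7, −2, +7, −2, …).
So the next line is 45  58  15.

45  58  15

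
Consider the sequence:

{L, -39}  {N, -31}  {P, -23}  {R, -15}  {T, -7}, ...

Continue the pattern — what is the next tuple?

Letter goes L, N, P, R, T → V (letters move forward 2 places in the alphabet).
Second component: +8 each step, so -39, -31, -23, -15, -7 → 1.
Combining the parts gives {V, 1}.

{V, 1}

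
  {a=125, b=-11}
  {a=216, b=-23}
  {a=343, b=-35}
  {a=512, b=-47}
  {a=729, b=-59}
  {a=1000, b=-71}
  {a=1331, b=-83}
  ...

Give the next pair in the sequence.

A: 125, 216, 343, 512, 729, 1000, 1331 → 1728 (perfect cubes: 5³, 6³, 7³, …).
B — −12 each step: -11, -23, -35, -47, -59, -71, -83 → -95.
Putting it together: {a=1728, b=-95}.

{a=1728, b=-95}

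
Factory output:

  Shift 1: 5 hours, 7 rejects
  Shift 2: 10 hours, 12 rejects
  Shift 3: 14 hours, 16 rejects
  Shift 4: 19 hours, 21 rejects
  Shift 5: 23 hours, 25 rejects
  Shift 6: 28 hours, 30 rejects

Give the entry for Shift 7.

32 hours, 34 rejects

Hours: alternating steps +5, +4, +5, +4, …, so 5, 10, 14, 19, 23, 28 → 32.
For the rejects, always 2 more than the hours: 7, 12, 16, 21, 25, 30 → 34.
Combining the parts gives 32 hours, 34 rejects.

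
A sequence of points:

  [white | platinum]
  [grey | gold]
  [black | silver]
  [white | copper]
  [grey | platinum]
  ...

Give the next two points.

Shade — repeats white → grey → black: white, grey, black, white, grey → black → white.
Metal: repeats platinum → gold → silver → copper; platinum, gold, silver, copper, platinum → gold → silver.
Putting the parts together: [black | gold] and then [white | silver].

[black | gold], [white | silver]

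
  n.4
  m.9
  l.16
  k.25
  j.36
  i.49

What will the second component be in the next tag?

64

Second component: perfect squares: 2², 3², 4², …; 4, 9, 16, 25, 36, 49 → 64.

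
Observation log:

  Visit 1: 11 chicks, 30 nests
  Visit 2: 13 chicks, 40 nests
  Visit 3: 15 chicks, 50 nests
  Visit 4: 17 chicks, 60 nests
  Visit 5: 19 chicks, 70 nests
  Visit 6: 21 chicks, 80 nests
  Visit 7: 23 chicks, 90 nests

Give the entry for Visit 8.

25 chicks, 100 nests

For the chicks, +2 each step: 11, 13, 15, 17, 19, 21, 23 → 25.
Nests: +10 each step; 30, 40, 50, 60, 70, 80, 90 → 100.
So the next row is 25 chicks, 100 nests.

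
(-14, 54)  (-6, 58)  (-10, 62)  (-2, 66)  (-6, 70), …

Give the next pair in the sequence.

(2, 74)

First slot: alternating steps +8, −4, +8, −4, …; -14, -6, -10, -2, -6 → 2.
Second slot: +4 each step, so 54, 58, 62, 66, 70 → 74.
So the next pair is (2, 74).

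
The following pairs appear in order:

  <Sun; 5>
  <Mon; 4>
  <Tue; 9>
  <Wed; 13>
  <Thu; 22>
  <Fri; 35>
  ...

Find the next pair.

<Sat; 57>

Day — runs through the weekdays Mon→Sun: Sun, Mon, Tue, Wed, Thu, Fri → Sat.
Second coordinate — each term is the sum of the two before it: 5, 4, 9, 13, 22, 35 → 57.
Putting it together: <Sat; 57>.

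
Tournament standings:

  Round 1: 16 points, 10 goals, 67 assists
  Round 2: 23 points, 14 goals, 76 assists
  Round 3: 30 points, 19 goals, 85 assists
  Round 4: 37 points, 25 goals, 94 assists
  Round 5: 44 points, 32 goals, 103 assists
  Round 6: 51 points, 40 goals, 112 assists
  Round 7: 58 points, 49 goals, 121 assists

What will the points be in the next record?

65

Points goes 16, 23, 30, 37, 44, 51, 58 → 65 (+7 each step).
Goals — differences are 4, 5, 6, … (increasing by 1 each time): 10, 14, 19, 25, 32, 40, 49 → 59.
Assists: +9 each step; 67, 76, 85, 94, 103, 112, 121 → 130.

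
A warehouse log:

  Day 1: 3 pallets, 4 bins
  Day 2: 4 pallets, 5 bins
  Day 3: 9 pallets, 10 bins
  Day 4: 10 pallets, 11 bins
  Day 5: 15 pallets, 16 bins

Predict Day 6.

Pallets: alternating steps +1, +5, +1, +5, …, so 3, 4, 9, 10, 15 → 16.
Bins: 4, 5, 10, 11, 16 → 17 (always 1 more than the pallets).
So the next row is 16 pallets, 17 bins.

16 pallets, 17 bins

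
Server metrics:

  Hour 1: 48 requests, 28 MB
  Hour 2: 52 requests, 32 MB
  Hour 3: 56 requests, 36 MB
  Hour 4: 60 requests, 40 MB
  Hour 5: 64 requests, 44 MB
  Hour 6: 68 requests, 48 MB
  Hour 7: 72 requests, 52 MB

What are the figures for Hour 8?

Requests: 48, 52, 56, 60, 64, 68, 72 → 76 (+4 each step).
MB — +4 each step: 28, 32, 36, 40, 44, 48, 52 → 56.
Putting it together: 76 requests, 56 MB.

76 requests, 56 MB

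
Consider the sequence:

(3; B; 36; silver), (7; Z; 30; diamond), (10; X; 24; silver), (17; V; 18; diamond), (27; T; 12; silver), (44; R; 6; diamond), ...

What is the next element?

First slot: 3, 7, 10, 17, 27, 44 → 71 (each term is the sum of the two before it).
Letter: letters move back 2 places in the alphabet, wrapping A→Z, so B, Z, X, V, T, R → P.
Third slot: 36, 30, 24, 18, 12, 6 → 0 (−6 each step).
Rank: silver, diamond, silver, diamond, silver, diamond → silver (alternates silver ↔ diamond).
So the next element is (71; P; 0; silver).

(71; P; 0; silver)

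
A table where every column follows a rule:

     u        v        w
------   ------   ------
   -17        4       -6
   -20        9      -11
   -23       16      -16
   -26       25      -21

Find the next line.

Column u: −3 each step, so -17, -20, -23, -26 → -29.
For the column v, perfect squares: 2², 3², 4², …: 4, 9, 16, 25 → 36.
Column w: −5 each step, so -6, -11, -16, -21 → -26.
Putting it together: -29  36  -26.

-29  36  -26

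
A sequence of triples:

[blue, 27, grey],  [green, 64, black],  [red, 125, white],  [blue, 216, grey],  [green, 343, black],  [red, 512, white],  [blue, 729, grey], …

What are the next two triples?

Colour goes blue, green, red, blue, green, red, blue → green → red (repeats blue → green → red).
Second slot: perfect cubes: 3³, 4³, 5³, …, so 27, 64, 125, 216, 343, 512, 729 → 1000 → 1331.
Shade: grey, black, white, grey, black, white, grey → black → white (repeats grey → black → white).
Putting the parts together: [green, 1000, black] and then [red, 1331, white].

[green, 1000, black], [red, 1331, white]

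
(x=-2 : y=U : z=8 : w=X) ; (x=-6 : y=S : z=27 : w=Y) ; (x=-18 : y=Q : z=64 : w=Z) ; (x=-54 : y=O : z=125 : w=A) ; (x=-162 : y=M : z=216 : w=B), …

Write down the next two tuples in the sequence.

(x=-486 : y=K : z=343 : w=C), (x=-1458 : y=I : z=512 : w=D)

X: ×3 each step; -2, -6, -18, -54, -162 → -486 → -1458.
Y: U, S, Q, O, M → K → I (letters move back 2 places in the alphabet).
Z — perfect cubes: 2³, 3³, 4³, …: 8, 27, 64, 125, 216 → 343 → 512.
W: X, Y, Z, A, B → C → D (letters move forward 1 place in the alphabet, wrapping Z→A).
Putting the parts together: (x=-486 : y=K : z=343 : w=C) and then (x=-1458 : y=I : z=512 : w=D).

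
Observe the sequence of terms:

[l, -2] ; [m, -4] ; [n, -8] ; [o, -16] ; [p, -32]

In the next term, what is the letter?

Letter: letters move forward 1 place in the alphabet; l, m, n, o, p → q.
Second slot: ×2 each step, so -2, -4, -8, -16, -32 → -64.

q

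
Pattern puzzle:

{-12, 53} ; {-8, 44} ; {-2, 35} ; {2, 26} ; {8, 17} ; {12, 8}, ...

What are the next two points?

{18, -1}, {22, -10}

First part goes -12, -8, -2, 2, 8, 12 → 18 → 22 (alternating steps +4, +6, +4, +6, …).
For the second part, −9 each step: 53, 44, 35, 26, 17, 8 → -1 → -10.
So the next two points are {18, -1} and {22, -10}.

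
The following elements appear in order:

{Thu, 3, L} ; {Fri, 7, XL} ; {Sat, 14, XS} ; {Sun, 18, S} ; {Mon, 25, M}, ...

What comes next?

{Tue, 29, L}

Day — runs through the weekdays Mon→Sun: Thu, Fri, Sat, Sun, Mon → Tue.
Second entry: alternating steps +4, +7, +4, +7, …, so 3, 7, 14, 18, 25 → 29.
Size: L, XL, XS, S, M → L (runs through clothing sizes XS→XL).
Putting it together: {Tue, 29, L}.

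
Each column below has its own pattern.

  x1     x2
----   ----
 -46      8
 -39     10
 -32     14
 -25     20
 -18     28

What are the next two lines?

Column x1 — +7 each step: -46, -39, -32, -25, -18 → -11 → -4.
Column x2: differences are 2, 4, 6, … (increasing by 2 each time), so 8, 10, 14, 20, 28 → 38 → 50.
Putting the parts together: -11  38 and then -4  50.

-11  38; -4  50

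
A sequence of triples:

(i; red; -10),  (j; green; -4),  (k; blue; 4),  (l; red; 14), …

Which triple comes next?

For the letter, letters move forward 1 place in the alphabet: i, j, k, l → m.
Colour: repeats red → green → blue; red, green, blue, red → green.
Third entry: differences are 6, 8, 10, … (increasing by 2 each time); -10, -4, 4, 14 → 26.
Putting it together: (m; green; 26).

(m; green; 26)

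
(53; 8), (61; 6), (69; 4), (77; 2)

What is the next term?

(85; 0)

For the first coordinate, +8 each step: 53, 61, 69, 77 → 85.
Second coordinate: −2 each step; 8, 6, 4, 2 → 0.
Putting it together: (85; 0).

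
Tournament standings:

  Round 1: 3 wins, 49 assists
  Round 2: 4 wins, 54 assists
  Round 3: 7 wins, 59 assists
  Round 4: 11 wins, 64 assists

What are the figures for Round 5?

Wins: each term is the sum of the two before it; 3, 4, 7, 11 → 18.
For the assists, +5 each step: 49, 54, 59, 64 → 69.
So the next row is 18 wins, 69 assists.

18 wins, 69 assists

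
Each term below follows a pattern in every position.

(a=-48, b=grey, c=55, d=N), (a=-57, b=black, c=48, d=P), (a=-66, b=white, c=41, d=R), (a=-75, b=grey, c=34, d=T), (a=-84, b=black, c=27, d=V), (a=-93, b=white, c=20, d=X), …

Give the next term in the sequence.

For the a, −9 each step: -48, -57, -66, -75, -84, -93 → -102.
B: grey, black, white, grey, black, white → grey (repeats grey → black → white).
C: −7 each step, so 55, 48, 41, 34, 27, 20 → 13.
D goes N, P, R, T, V, X → Z (letters move forward 2 places in the alphabet).
Combining the parts gives (a=-102, b=grey, c=13, d=Z).

(a=-102, b=grey, c=13, d=Z)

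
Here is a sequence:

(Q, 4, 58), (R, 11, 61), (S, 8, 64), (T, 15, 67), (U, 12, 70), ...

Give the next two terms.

Letter: letters move forward 1 place in the alphabet; Q, R, S, T, U → V → W.
Second entry — alternating steps +7, −3, +7, −3, …: 4, 11, 8, 15, 12 → 19 → 16.
For the third entry, +3 each step: 58, 61, 64, 67, 70 → 73 → 76.
Putting the parts together: (V, 19, 73) and then (W, 16, 76).

(V, 19, 73), (W, 16, 76)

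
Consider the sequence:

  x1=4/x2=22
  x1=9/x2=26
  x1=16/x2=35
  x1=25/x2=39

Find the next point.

x1=36/x2=48

X1 — perfect squares: 2², 3², 4², …: 4, 9, 16, 25 → 36.
For the x2, alternating steps +4, +9, +4, +9, …: 22, 26, 35, 39 → 48.
Combining the parts gives x1=36/x2=48.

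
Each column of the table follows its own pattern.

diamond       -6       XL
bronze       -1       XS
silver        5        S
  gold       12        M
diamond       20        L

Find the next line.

bronze  29  XL

Rank: diamond, bronze, silver, gold, diamond → bronze (repeats diamond → bronze → silver → gold).
Second component: differences are 5, 6, 7, … (increasing by 1 each time), so -6, -1, 5, 12, 20 → 29.
Size goes XL, XS, S, M, L → XL (runs through clothing sizes XS→XL).
So the next line is bronze  29  XL.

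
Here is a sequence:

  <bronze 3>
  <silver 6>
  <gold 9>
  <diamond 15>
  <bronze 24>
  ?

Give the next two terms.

<silver 39>, <gold 63>

Rank: bronze, silver, gold, diamond, bronze → silver → gold (repeats bronze → silver → gold → diamond).
Second component: 3, 6, 9, 15, 24 → 39 → 63 (each term is the sum of the two before it).
So the next two terms are <silver 39> and <gold 63>.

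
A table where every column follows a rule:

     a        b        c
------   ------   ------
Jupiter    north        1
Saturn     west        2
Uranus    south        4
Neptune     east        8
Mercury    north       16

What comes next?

Venus  west  32

Column a: Jupiter, Saturn, Uranus, Neptune, Mercury → Venus (runs through the planets Mercury→Neptune).
Column b: repeats north → west → south → east; north, west, south, east, north → west.
Column c goes 1, 2, 4, 8, 16 → 32 (×2 each step).
So the next line is Venus  west  32.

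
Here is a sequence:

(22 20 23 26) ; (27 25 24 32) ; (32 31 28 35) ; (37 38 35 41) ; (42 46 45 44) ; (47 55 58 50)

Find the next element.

First coordinate: +5 each step; 22, 27, 32, 37, 42, 47 → 52.
For the second coordinate, differences are 5, 6, 7, … (increasing by 1 each time): 20, 25, 31, 38, 46, 55 → 65.
Third coordinate: 23, 24, 28, 35, 45, 58 → 74 (differences are 1, 4, 7, … (increasing by 3 each time)).
Fourth coordinate: alternating steps +6, +3, +6, +3, …; 26, 32, 35, 41, 44, 50 → 53.
So the next element is (52 65 74 53).

(52 65 74 53)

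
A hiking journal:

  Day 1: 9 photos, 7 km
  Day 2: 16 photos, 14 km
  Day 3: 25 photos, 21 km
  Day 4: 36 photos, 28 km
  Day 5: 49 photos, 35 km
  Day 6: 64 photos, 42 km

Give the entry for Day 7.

81 photos, 49 km

Photos — perfect squares: 3², 4², 5², …: 9, 16, 25, 36, 49, 64 → 81.
Km: +7 each step, so 7, 14, 21, 28, 35, 42 → 49.
So the next row is 81 photos, 49 km.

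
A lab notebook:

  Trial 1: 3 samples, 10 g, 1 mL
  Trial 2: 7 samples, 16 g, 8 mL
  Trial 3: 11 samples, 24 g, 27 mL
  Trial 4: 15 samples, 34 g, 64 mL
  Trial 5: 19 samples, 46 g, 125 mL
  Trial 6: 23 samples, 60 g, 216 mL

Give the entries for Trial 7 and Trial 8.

27 samples, 76 g, 343 mL; 31 samples, 94 g, 512 mL

Samples goes 3, 7, 11, 15, 19, 23 → 27 → 31 (+4 each step).
G — differences are 6, 8, 10, … (increasing by 2 each time): 10, 16, 24, 34, 46, 60 → 76 → 94.
ML: 1, 8, 27, 64, 125, 216 → 343 → 512 (perfect cubes: 1³, 2³, 3³, …).
Putting the parts together: 27 samples, 76 g, 343 mL and then 31 samples, 94 g, 512 mL.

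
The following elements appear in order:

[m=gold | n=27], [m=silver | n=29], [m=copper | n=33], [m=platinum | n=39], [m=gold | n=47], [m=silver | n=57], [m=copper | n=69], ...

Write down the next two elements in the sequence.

[m=platinum | n=83], [m=gold | n=99]

For the m, repeats gold → silver → copper → platinum: gold, silver, copper, platinum, gold, silver, copper → platinum → gold.
N: 27, 29, 33, 39, 47, 57, 69 → 83 → 99 (differences are 2, 4, 6, … (increasing by 2 each time)).
Putting the parts together: [m=platinum | n=83] and then [m=gold | n=99].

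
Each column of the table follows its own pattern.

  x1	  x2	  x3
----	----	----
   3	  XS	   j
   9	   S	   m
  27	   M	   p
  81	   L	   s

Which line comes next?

243  XL  v

Column x1 goes 3, 9, 27, 81 → 243 (×3 each step).
Column x2 — runs through clothing sizes XS→XL: XS, S, M, L → XL.
Column x3: j, m, p, s → v (letters move forward 3 places in the alphabet).
Putting it together: 243  XL  v.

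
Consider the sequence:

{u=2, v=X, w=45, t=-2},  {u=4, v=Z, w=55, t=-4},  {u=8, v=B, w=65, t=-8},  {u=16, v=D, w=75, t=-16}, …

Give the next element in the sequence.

U: 2, 4, 8, 16 → 32 (×2 each step).
V: X, Z, B, D → F (letters move forward 2 places in the alphabet, wrapping Z→A).
W: +10 each step, so 45, 55, 65, 75 → 85.
T: always the negative of the u; -2, -4, -8, -16 → -32.
Putting it together: {u=32, v=F, w=85, t=-32}.

{u=32, v=F, w=85, t=-32}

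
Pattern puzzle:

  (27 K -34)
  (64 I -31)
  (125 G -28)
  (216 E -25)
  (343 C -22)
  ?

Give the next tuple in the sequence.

First component: perfect cubes: 3³, 4³, 5³, …, so 27, 64, 125, 216, 343 → 512.
For the letter, letters move back 2 places in the alphabet: K, I, G, E, C → A.
Third component — +3 each step: -34, -31, -28, -25, -22 → -19.
So the next tuple is (512 A -19).

(512 A -19)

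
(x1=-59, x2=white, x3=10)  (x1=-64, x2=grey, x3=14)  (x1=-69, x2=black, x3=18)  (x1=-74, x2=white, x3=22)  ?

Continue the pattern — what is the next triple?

(x1=-79, x2=grey, x3=26)

For the x1, −5 each step: -59, -64, -69, -74 → -79.
X2 — repeats white → grey → black: white, grey, black, white → grey.
X3: +4 each step, so 10, 14, 18, 22 → 26.
So the next triple is (x1=-79, x2=grey, x3=26).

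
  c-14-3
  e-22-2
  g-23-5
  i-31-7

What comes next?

k-32-12

Letter: letters move forward 2 places in the alphabet, so c, e, g, i → k.
Second component: alternating steps +8, +1, +8, +1, …; 14, 22, 23, 31 → 32.
Third component: each term is the sum of the two before it, so 3, 2, 5, 7 → 12.
So the next label is k-32-12.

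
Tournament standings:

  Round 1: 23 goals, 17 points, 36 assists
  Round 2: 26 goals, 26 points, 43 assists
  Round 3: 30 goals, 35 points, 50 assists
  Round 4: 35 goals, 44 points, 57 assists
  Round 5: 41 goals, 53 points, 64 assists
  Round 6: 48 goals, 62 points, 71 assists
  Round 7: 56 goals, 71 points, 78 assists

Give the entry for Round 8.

65 goals, 80 points, 85 assists

Goals: differences are 3, 4, 5, … (increasing by 1 each time); 23, 26, 30, 35, 41, 48, 56 → 65.
Points: 17, 26, 35, 44, 53, 62, 71 → 80 (+9 each step).
Assists: +7 each step; 36, 43, 50, 57, 64, 71, 78 → 85.
So the next row is 65 goals, 80 points, 85 assists.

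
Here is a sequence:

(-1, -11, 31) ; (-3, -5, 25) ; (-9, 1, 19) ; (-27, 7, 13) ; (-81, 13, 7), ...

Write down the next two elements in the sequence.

For the first component, ×3 each step: -1, -3, -9, -27, -81 → -243 → -729.
Second component — +6 each step: -11, -5, 1, 7, 13 → 19 → 25.
Third component: 31, 25, 19, 13, 7 → 1 → -5 (together with the second component always sums to 20).
Putting the parts together: (-243, 19, 1) and then (-729, 25, -5).

(-243, 19, 1), (-729, 25, -5)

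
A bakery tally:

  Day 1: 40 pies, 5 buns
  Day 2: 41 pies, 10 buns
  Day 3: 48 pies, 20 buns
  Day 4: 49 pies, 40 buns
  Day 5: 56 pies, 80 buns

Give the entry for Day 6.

Pies: alternating steps +1, +7, +1, +7, …, so 40, 41, 48, 49, 56 → 57.
For the buns, ×2 each step: 5, 10, 20, 40, 80 → 160.
Combining the parts gives 57 pies, 160 buns.

57 pies, 160 buns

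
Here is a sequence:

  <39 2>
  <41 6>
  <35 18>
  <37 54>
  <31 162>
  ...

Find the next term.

<33 486>

First value goes 39, 41, 35, 37, 31 → 33 (alternating steps +2, −6, +2, −6, …).
Second value: 2, 6, 18, 54, 162 → 486 (×3 each step).
Combining the parts gives <33 486>.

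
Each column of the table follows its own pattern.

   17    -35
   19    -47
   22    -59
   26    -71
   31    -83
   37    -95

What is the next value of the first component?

First component: 17, 19, 22, 26, 31, 37 → 44 (differences are 2, 3, 4, … (increasing by 1 each time)).
For the second component, −12 each step: -35, -47, -59, -71, -83, -95 → -107.

44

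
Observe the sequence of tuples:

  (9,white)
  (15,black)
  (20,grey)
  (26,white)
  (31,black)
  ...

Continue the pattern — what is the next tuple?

First slot: alternating steps +6, +5, +6, +5, …; 9, 15, 20, 26, 31 → 37.
Shade: repeats white → black → grey; white, black, grey, white, black → grey.
Combining the parts gives (37,grey).

(37,grey)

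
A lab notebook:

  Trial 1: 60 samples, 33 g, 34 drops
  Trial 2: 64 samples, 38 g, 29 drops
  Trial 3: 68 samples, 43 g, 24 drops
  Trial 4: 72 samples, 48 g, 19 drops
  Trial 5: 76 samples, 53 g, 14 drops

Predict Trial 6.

80 samples, 58 g, 9 drops

Samples — +4 each step: 60, 64, 68, 72, 76 → 80.
G: 33, 38, 43, 48, 53 → 58 (+5 each step).
Drops — together with the g always sums to 67: 34, 29, 24, 19, 14 → 9.
So the next line is 80 samples, 58 g, 9 drops.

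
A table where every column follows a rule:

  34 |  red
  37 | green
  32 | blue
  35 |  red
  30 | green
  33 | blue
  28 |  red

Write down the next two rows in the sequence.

31  green; 26  blue

First component: alternating steps +3, −5, +3, −5, …, so 34, 37, 32, 35, 30, 33, 28 → 31 → 26.
Colour: repeats red → green → blue, so red, green, blue, red, green, blue, red → green → blue.
So the next two rows are 31  green and 26  blue.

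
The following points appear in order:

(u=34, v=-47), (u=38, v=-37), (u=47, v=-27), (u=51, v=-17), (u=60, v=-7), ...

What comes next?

(u=64, v=3)

U: 34, 38, 47, 51, 60 → 64 (alternating steps +4, +9, +4, +9, …).
V goes -47, -37, -27, -17, -7 → 3 (+10 each step).
So the next point is (u=64, v=3).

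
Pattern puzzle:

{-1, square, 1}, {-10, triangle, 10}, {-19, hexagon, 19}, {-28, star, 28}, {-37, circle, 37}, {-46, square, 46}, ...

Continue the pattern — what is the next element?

{-55, triangle, 55}

First entry: −9 each step, so -1, -10, -19, -28, -37, -46 → -55.
Shape — repeats square → triangle → hexagon → star → circle: square, triangle, hexagon, star, circle, square → triangle.
Third entry: 1, 10, 19, 28, 37, 46 → 55 (always the negative of the first entry).
Putting it together: {-55, triangle, 55}.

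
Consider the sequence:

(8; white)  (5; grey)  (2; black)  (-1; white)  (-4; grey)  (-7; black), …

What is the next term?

(-10; white)

First entry: −3 each step, so 8, 5, 2, -1, -4, -7 → -10.
Shade goes white, grey, black, white, grey, black → white (repeats white → grey → black).
Combining the parts gives (-10; white).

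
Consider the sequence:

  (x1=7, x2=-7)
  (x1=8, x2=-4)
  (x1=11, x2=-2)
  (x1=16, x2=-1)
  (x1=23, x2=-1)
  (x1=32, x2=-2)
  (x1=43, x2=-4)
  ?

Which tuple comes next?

X1: 7, 8, 11, 16, 23, 32, 43 → 56 (differences are 1, 3, 5, … (increasing by 2 each time)).
X2: differences are 3, 2, 1, … (decreasing by 1 each time), so -7, -4, -2, -1, -1, -2, -4 → -7.
So the next tuple is (x1=56, x2=-7).

(x1=56, x2=-7)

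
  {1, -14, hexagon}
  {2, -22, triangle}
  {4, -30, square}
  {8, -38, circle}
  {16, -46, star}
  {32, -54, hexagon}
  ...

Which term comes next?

First entry: 1, 2, 4, 8, 16, 32 → 64 (×2 each step).
For the second entry, −8 each step: -14, -22, -30, -38, -46, -54 → -62.
Shape: repeats hexagon → triangle → square → circle → star; hexagon, triangle, square, circle, star, hexagon → triangle.
So the next term is {64, -62, triangle}.

{64, -62, triangle}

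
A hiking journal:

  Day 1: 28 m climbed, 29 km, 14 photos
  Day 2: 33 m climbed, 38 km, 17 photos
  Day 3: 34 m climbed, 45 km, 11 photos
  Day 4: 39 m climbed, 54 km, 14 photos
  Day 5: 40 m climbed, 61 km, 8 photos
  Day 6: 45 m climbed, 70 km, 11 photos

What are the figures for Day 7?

46 m climbed, 77 km, 5 photos

M climbed: 28, 33, 34, 39, 40, 45 → 46 (alternating steps +5, +1, +5, +1, …).
Km: alternating steps +9, +7, +9, +7, …; 29, 38, 45, 54, 61, 70 → 77.
Photos: alternating steps +3, −6, +3, −6, …; 14, 17, 11, 14, 8, 11 → 5.
Combining the parts gives 46 m climbed, 77 km, 5 photos.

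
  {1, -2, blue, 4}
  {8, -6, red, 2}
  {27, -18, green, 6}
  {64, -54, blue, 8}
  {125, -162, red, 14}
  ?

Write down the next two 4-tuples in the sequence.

{216, -486, green, 22}, {343, -1458, blue, 36}

First entry — perfect cubes: 1³, 2³, 3³, …: 1, 8, 27, 64, 125 → 216 → 343.
Second entry goes -2, -6, -18, -54, -162 → -486 → -1458 (×3 each step).
Colour: repeats blue → red → green, so blue, red, green, blue, red → green → blue.
Fourth entry — each term is the sum of the two before it: 4, 2, 6, 8, 14 → 22 → 36.
So the next two 4-tuples are {216, -486, green, 22} and {343, -1458, blue, 36}.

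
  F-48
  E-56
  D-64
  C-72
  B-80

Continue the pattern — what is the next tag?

A-88

Letter goes F, E, D, C, B → A (letters move back 1 place in the alphabet).
For the second component, +8 each step: 48, 56, 64, 72, 80 → 88.
Combining the parts gives A-88.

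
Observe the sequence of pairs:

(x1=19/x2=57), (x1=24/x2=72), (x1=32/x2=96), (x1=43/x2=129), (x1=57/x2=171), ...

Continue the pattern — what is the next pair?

X1: differences are 5, 8, 11, … (increasing by 3 each time); 19, 24, 32, 43, 57 → 74.
X2 goes 57, 72, 96, 129, 171 → 222 (always 3 × the x1).
So the next pair is (x1=74/x2=222).

(x1=74/x2=222)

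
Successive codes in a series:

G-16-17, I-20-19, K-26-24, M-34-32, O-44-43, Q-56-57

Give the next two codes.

Letter — letters move forward 2 places in the alphabet: G, I, K, M, O, Q → S → U.
Second component: differences are 4, 6, 8, … (increasing by 2 each time), so 16, 20, 26, 34, 44, 56 → 70 → 86.
Third component: differences are 2, 5, 8, … (increasing by 3 each time), so 17, 19, 24, 32, 43, 57 → 74 → 94.
So the next two codes are S-70-74 and U-86-94.

S-70-74 then U-86-94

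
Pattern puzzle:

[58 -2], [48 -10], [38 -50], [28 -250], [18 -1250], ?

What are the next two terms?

[8 -6250], [-2 -31250]

First component: 58, 48, 38, 28, 18 → 8 → -2 (−10 each step).
Second component: -2, -10, -50, -250, -1250 → -6250 → -31250 (×5 each step).
Putting the parts together: [8 -6250] and then [-2 -31250].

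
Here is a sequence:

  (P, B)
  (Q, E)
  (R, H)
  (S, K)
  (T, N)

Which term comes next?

(U, Q)

First letter: P, Q, R, S, T → U (letters move forward 1 place in the alphabet).
Second letter: letters move forward 3 places in the alphabet, so B, E, H, K, N → Q.
Putting it together: (U, Q).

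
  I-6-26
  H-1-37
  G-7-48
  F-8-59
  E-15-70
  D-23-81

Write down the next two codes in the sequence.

Letter: letters move back 1 place in the alphabet, so I, H, G, F, E, D → C → B.
For the second component, each term is the sum of the two before it: 6, 1, 7, 8, 15, 23 → 38 → 61.
Third component: +11 each step, so 26, 37, 48, 59, 70, 81 → 92 → 103.
Putting the parts together: C-38-92 and then B-61-103.

C-38-92, B-61-103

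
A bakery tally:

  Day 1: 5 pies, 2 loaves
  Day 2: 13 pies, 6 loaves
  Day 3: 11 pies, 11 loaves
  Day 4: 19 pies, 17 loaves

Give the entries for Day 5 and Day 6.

Pies: alternating steps +8, −2, +8, −2, …, so 5, 13, 11, 19 → 17 → 25.
Loaves: 2, 6, 11, 17 → 24 → 32 (differences are 4, 5, 6, … (increasing by 1 each time)).
Putting the parts together: 17 pies, 24 loaves and then 25 pies, 32 loaves.

17 pies, 24 loaves; 25 pies, 32 loaves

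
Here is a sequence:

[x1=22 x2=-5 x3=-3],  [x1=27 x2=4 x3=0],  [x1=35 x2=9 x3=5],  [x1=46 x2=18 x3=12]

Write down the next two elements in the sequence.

X1: differences are 5, 8, 11, … (increasing by 3 each time), so 22, 27, 35, 46 → 60 → 77.
X2 — alternating steps +9, +5, +9, +5, …: -5, 4, 9, 18 → 23 → 32.
X3 goes -3, 0, 5, 12 → 21 → 32 (differences are 3, 5, 7, … (increasing by 2 each time)).
So the next two elements are [x1=60 x2=23 x3=21] and [x1=77 x2=32 x3=32].

[x1=60 x2=23 x3=21], [x1=77 x2=32 x3=32]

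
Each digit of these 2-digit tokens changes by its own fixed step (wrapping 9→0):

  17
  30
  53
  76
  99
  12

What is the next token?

35

First digit: 1, 3, 5, 7, 9, 1 → 3 (+2 each step, mod 10).
Second digit: +3 each step, mod 10; 7, 0, 3, 6, 9, 2 → 5.
Putting it together: 35.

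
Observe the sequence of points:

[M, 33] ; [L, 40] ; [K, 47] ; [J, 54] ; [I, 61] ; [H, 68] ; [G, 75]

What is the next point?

[F, 82]

Letter: letters move back 1 place in the alphabet, so M, L, K, J, I, H, G → F.
For the second part, +7 each step: 33, 40, 47, 54, 61, 68, 75 → 82.
Combining the parts gives [F, 82].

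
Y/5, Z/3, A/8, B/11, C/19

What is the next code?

D/30

Letter goes Y, Z, A, B, C → D (letters move forward 1 place in the alphabet, wrapping Z→A).
Second component: each term is the sum of the two before it, so 5, 3, 8, 11, 19 → 30.
Putting it together: D/30.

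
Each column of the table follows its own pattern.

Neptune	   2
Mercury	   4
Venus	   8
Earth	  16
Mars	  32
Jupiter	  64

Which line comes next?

Planet goes Neptune, Mercury, Venus, Earth, Mars, Jupiter → Saturn (runs through the planets Mercury→Neptune).
Second component: ×2 each step; 2, 4, 8, 16, 32, 64 → 128.
Putting it together: Saturn  128.

Saturn  128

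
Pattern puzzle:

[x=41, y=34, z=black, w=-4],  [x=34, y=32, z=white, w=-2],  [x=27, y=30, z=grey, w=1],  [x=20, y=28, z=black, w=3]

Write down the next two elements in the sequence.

[x=13, y=26, z=white, w=6], [x=6, y=24, z=grey, w=8]

X — −7 each step: 41, 34, 27, 20 → 13 → 6.
Y goes 34, 32, 30, 28 → 26 → 24 (−2 each step).
For the z, repeats black → white → grey: black, white, grey, black → white → grey.
W — alternating steps +2, +3, +2, +3, …: -4, -2, 1, 3 → 6 → 8.
Putting the parts together: [x=13, y=26, z=white, w=6] and then [x=6, y=24, z=grey, w=8].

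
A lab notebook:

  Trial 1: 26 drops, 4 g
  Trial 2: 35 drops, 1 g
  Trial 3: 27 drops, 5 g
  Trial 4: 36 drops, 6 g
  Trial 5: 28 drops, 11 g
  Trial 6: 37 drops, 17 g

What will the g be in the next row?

28

G — each term is the sum of the two before it: 4, 1, 5, 6, 11, 17 → 28.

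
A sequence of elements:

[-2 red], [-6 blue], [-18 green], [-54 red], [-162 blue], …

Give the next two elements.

First value: ×3 each step; -2, -6, -18, -54, -162 → -486 → -1458.
Colour: red, blue, green, red, blue → green → red (repeats red → blue → green).
So the next two elements are [-486 green] and [-1458 red].

[-486 green], [-1458 red]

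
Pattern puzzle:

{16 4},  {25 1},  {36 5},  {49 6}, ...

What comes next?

{64 11}

First part: 16, 25, 36, 49 → 64 (perfect squares: 4², 5², 6², …).
Second part goes 4, 1, 5, 6 → 11 (each term is the sum of the two before it).
So the next point is {64 11}.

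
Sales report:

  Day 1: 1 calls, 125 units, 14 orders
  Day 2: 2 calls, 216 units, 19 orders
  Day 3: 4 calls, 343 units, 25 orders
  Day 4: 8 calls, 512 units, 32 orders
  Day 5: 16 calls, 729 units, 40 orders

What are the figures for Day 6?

32 calls, 1000 units, 49 orders

For the calls, ×2 each step: 1, 2, 4, 8, 16 → 32.
Units — perfect cubes: 5³, 6³, 7³, …: 125, 216, 343, 512, 729 → 1000.
For the orders, differences are 5, 6, 7, … (increasing by 1 each time): 14, 19, 25, 32, 40 → 49.
Putting it together: 32 calls, 1000 units, 49 orders.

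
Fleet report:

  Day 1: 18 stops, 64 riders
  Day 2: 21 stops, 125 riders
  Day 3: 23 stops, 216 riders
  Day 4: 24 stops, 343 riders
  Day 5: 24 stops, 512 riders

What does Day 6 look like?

Stops — differences are 3, 2, 1, … (decreasing by 1 each time): 18, 21, 23, 24, 24 → 23.
Riders: perfect cubes: 4³, 5³, 6³, …, so 64, 125, 216, 343, 512 → 729.
So the next row is 23 stops, 729 riders.

23 stops, 729 riders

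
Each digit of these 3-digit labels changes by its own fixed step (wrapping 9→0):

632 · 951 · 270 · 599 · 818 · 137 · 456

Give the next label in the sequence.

First digit — +3 each step, mod 10: 6, 9, 2, 5, 8, 1, 4 → 7.
Second digit goes 3, 5, 7, 9, 1, 3, 5 → 7 (+2 each step, mod 10).
Third digit: −1 each step, mod 10, so 2, 1, 0, 9, 8, 7, 6 → 5.
So the next label is 775.

775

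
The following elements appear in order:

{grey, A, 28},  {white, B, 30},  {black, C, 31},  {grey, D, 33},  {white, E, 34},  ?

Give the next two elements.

Shade — repeats grey → white → black: grey, white, black, grey, white → black → grey.
Letter goes A, B, C, D, E → F → G (letters move forward 1 place in the alphabet).
Third slot goes 28, 30, 31, 33, 34 → 36 → 37 (alternating steps +2, +1, +2, +1, …).
Putting the parts together: {black, F, 36} and then {grey, G, 37}.

{black, F, 36}, {grey, G, 37}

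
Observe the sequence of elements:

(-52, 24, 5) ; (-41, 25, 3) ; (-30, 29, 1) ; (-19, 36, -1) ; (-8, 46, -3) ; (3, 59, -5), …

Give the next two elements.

(14, 75, -7), (25, 94, -9)

For the first part, +11 each step: -52, -41, -30, -19, -8, 3 → 14 → 25.
Second part: differences are 1, 4, 7, … (increasing by 3 each time); 24, 25, 29, 36, 46, 59 → 75 → 94.
Third part goes 5, 3, 1, -1, -3, -5 → -7 → -9 (−2 each step).
Putting the parts together: (14, 75, -7) and then (25, 94, -9).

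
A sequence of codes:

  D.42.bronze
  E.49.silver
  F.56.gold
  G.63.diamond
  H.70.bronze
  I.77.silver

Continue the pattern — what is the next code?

J.84.gold

Letter goes D, E, F, G, H, I → J (letters move forward 1 place in the alphabet).
Second component: +7 each step; 42, 49, 56, 63, 70, 77 → 84.
Rank: repeats bronze → silver → gold → diamond; bronze, silver, gold, diamond, bronze, silver → gold.
Putting it together: J.84.gold.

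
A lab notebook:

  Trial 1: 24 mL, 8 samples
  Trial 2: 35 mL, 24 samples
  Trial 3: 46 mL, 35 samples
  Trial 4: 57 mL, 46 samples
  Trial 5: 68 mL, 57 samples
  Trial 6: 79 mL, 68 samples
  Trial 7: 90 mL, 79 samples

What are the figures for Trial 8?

For the mL, +11 each step: 24, 35, 46, 57, 68, 79, 90 → 101.
Samples: always the previous value of the mL; 8, 24, 35, 46, 57, 68, 79 → 90.
So the next line is 101 mL, 90 samples.

101 mL, 90 samples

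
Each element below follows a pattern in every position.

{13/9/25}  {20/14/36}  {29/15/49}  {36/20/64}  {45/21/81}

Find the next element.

First coordinate: alternating steps +7, +9, +7, +9, …; 13, 20, 29, 36, 45 → 52.
Second coordinate: alternating steps +5, +1, +5, +1, …; 9, 14, 15, 20, 21 → 26.
For the third coordinate, perfect squares: 5², 6², 7², …: 25, 36, 49, 64, 81 → 100.
So the next element is {52/26/100}.

{52/26/100}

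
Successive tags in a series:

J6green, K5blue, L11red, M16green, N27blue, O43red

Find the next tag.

P70green

Letter goes J, K, L, M, N, O → P (letters move forward 1 place in the alphabet).
Second component: each term is the sum of the two before it; 6, 5, 11, 16, 27, 43 → 70.
Colour: repeats green → blue → red, so green, blue, red, green, blue, red → green.
Putting it together: P70green.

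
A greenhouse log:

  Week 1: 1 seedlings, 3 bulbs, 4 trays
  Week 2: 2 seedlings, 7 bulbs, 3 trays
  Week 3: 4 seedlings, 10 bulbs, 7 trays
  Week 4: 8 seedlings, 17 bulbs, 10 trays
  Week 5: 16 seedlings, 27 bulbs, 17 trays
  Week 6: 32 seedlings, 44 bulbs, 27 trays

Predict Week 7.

For the seedlings, ×2 each step: 1, 2, 4, 8, 16, 32 → 64.
Bulbs: 3, 7, 10, 17, 27, 44 → 71 (each term is the sum of the two before it).
Trays goes 4, 3, 7, 10, 17, 27 → 44 (each term is the sum of the two before it).
Combining the parts gives 64 seedlings, 71 bulbs, 44 trays.

64 seedlings, 71 bulbs, 44 trays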